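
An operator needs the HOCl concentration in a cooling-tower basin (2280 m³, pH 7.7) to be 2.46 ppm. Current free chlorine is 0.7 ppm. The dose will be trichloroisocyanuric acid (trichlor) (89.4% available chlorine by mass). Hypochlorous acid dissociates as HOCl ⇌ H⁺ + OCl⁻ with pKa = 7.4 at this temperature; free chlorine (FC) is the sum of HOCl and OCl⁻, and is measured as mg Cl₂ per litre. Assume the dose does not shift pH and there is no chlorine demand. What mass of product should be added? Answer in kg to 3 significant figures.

17.0 kg

Volume: 2280 m³ = 2,280,000 L.
[OCl⁻]/[HOCl] = 10^(pH − pKa) = 10^(7.7 − 7.4) = 1.995; fraction as HOCl = 1/(1 + 1.995) = 0.3339.
Free chlorine required for 2.46 ppm HOCl: 2.46 / 0.3339 = 7.368 ppm.
FC to add: 7.368 − 0.7 = 6.668 mg/L as Cl₂.
Cl₂ equivalent: 6.668 mg/L × 2,280,000 L = 15,200 g.
Product at 89.4% available Cl: 15,200 / 0.894 = 17,010 g.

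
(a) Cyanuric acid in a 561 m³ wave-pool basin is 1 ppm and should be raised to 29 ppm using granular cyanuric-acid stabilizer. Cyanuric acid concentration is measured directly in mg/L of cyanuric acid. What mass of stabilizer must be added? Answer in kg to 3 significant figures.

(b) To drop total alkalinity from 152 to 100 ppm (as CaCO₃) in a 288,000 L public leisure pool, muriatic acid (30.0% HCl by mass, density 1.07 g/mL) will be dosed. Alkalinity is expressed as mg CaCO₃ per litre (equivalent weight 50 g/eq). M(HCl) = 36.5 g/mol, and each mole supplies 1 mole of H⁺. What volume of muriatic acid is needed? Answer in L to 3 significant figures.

(a) Volume: 561 m³ = 561,000 L.
(a) CYA to add: (29 − 1) = 28 mg/L × 561,000 L = 15,710 g cyanuric acid.

(b) Alkalinity to neutralize: (152 − 100) = 52 mg/L as CaCO₃ × 288,000 L = 14,980 g as CaCO₃.
(b) Equivalents of H⁺ required: 14,980 ÷ 50 g/eq = 299.5 eq = 299.5 mol HCl.
(b) Mass of HCl: 299.5 × 36.5 = 10,930 g.
(b) Mass of 30.0% solution: 10,930 / 0.3 = 36,440 g.
(b) Volume: 36,440 g ÷ 1.07 g/mL = 34,060 mL.

(a) 15.7 kg; (b) 34.1 L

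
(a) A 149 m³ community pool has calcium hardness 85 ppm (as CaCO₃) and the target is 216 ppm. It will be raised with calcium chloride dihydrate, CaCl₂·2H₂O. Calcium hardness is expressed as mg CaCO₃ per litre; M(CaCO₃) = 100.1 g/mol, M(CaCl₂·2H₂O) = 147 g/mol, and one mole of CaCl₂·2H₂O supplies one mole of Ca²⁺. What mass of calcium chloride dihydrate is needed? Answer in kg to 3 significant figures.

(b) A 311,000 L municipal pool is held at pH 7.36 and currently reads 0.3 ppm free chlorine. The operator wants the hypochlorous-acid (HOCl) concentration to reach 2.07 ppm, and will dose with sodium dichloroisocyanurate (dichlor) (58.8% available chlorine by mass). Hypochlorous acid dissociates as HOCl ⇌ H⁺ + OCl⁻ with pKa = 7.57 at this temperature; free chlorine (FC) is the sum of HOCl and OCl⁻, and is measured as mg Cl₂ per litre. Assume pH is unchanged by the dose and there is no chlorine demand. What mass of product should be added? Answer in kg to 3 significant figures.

(a) Volume: 149 m³ = 149,000 L.
(a) Hardness to add: (216 − 85) = 131 mg/L as CaCO₃ × 149,000 L = 19,520 g as CaCO₃.
(a) Moles of Ca²⁺ (1 mol Ca²⁺ ≡ 1 mol CaCO₃): 19,520 / 100.1 g/mol = 195 mol.
(a) Mass of CaCl₂·2H₂O: 195 × 147 = 28,660 g.

(b) [OCl⁻]/[HOCl] = 10^(pH − pKa) = 10^(7.36 − 7.57) = 0.6166; fraction as HOCl = 1/(1 + 0.6166) = 0.6186.
(b) Free chlorine required for 2.07 ppm HOCl: 2.07 / 0.6186 = 3.346 ppm.
(b) FC to add: 3.346 − 0.3 = 3.046 mg/L as Cl₂.
(b) Cl₂ equivalent: 3.046 mg/L × 311,000 L = 947.4 g.
(b) Product at 58.8% available Cl: 947.4 / 0.588 = 1611 g.

(a) 28.7 kg; (b) 1.61 kg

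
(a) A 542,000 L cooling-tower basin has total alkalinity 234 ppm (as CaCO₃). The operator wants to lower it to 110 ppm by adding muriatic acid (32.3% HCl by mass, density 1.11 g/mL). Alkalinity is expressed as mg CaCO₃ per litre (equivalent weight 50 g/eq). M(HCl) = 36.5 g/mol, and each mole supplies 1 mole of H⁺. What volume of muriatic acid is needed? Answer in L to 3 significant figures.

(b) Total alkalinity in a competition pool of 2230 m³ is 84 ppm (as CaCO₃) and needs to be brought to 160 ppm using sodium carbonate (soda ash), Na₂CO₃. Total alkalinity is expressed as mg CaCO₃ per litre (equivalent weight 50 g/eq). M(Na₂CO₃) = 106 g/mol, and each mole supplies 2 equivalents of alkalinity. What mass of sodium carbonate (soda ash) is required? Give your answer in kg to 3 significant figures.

(a) 137 L; (b) 180 kg

(a) Alkalinity to neutralize: (234 − 110) = 124 mg/L as CaCO₃ × 542,000 L = 67,210 g as CaCO₃.
(a) Equivalents of H⁺ required: 67,210 ÷ 50 g/eq = 1344 eq = 1344 mol HCl.
(a) Mass of HCl: 1344 × 36.5 = 49,060 g.
(a) Mass of 32.3% solution: 49,060 / 0.323 = 151,900 g.
(a) Volume: 151,900 g ÷ 1.11 g/mL = 136,800 mL.

(b) Volume: 2230 m³ = 2,230,000 L.
(b) Alkalinity to add: (160 − 84) = 76 mg/L as CaCO₃ × 2,230,000 L = 169,500 g as CaCO₃.
(b) Equivalents: 169,500 g ÷ 50 g/eq = 3390 eq.
(b) Each mole of Na₂CO₃ supplies 2 eq, so 3390 / 2 = 1695 mol.
(b) Mass: 1695 mol × 106 g/mol = 179,600 g.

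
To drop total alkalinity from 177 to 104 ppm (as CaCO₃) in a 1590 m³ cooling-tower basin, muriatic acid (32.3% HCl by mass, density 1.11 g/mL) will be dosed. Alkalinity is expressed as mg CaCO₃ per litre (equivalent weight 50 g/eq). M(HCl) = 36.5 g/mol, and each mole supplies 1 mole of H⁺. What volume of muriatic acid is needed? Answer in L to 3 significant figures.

236 L

Volume: 1590 m³ = 1,590,000 L.
Alkalinity to neutralize: (177 − 104) = 73 mg/L as CaCO₃ × 1,590,000 L = 116,100 g as CaCO₃.
Equivalents of H⁺ required: 116,100 ÷ 50 g/eq = 2321 eq = 2321 mol HCl.
Mass of HCl: 2321 × 36.5 = 84,730 g.
Mass of 32.3% solution: 84,730 / 0.323 = 262,300 g.
Volume: 262,300 g ÷ 1.11 g/mL = 236,300 mL.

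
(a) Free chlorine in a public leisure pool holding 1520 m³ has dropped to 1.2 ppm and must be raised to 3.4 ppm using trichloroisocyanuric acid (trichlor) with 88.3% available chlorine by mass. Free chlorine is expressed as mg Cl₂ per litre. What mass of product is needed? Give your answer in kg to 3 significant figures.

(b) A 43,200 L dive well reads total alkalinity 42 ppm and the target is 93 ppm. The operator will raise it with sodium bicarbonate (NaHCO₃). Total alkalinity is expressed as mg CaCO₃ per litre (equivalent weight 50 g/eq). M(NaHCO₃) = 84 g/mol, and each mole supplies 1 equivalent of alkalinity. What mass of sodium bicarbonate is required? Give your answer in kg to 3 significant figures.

(a) Volume: 1520 m³ = 1,520,000 L.
(a) Chlorine deficit: 3.4 − 1.2 = 2.2 ppm = 2.2 mg/L as Cl₂.
(a) Cl₂ equivalent needed: 2.2 mg/L × 1,520,000 L = 3,344,000 mg = 3344 g.
(a) Product at 88.3% available chlorine: 3344 / 0.883 = 3787 g.

(b) Alkalinity to add: (93 − 42) = 51 mg/L as CaCO₃ × 43,200 L = 2203 g as CaCO₃.
(b) Equivalents: 2203 g ÷ 50 g/eq = 44.06 eq.
(b) NaHCO₃ supplies 1 eq per mole → 44.06 mol.
(b) Mass: 44.06 mol × 84 g/mol = 3701 g.

(a) 3.79 kg; (b) 3.70 kg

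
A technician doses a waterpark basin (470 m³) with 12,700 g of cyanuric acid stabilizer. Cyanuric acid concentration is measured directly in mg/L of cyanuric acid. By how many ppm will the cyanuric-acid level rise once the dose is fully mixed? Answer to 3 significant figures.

27.0 ppm

Volume: 470 m³ = 470,000 L.
Rise: 12,700 g / 470,000 L × 1000 = 27.02 mg/L.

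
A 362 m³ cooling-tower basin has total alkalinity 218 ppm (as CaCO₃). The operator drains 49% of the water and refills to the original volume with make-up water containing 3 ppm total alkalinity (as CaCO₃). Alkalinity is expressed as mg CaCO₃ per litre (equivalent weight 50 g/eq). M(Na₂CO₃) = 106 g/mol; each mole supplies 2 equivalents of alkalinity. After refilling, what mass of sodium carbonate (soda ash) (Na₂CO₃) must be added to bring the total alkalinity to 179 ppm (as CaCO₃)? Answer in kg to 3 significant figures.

Volume: 362 m³ = 362,000 L.
After draining 49% and refilling: 218 × 0.51 + 3 × 0.49 = 112.65 ppm.
Deficit to target: 179 − 112.65 = 66.35 mg/L.
As CaCO₃: 66.35 mg/L × 362,000 L = 24,020 g; ÷ 50 g/eq ÷ 2 = 240.2 mol Na₂CO₃.
Mass: 240.2 × 106 = 25,460 g.

25.5 kg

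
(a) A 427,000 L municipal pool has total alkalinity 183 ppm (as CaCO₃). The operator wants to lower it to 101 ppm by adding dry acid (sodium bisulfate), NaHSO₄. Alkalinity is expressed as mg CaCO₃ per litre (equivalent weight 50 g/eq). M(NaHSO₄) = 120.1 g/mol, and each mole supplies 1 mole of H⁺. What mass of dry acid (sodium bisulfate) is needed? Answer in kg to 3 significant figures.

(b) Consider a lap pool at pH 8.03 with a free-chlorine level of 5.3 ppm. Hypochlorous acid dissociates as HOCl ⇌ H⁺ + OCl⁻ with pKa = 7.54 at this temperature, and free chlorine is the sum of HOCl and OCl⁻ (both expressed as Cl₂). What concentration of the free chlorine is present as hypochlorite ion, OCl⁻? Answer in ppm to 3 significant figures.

(a) 84.1 kg; (b) 4.00 ppm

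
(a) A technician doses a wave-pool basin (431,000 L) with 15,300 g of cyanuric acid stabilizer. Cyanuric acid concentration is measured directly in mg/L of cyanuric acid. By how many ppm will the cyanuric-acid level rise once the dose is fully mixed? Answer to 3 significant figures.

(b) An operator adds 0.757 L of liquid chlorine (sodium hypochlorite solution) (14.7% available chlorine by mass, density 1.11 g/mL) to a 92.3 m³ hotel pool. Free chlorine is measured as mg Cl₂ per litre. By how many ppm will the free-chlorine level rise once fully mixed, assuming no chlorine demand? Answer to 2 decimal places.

(a) 35.5 ppm; (b) 1.34 ppm

(a) Rise: 15,300 g / 431,000 L × 1000 = 35.5 mg/L.

(b) Volume: 92.3 m³ = 92,300 L.
(b) Mass of solution: 0.757 L × 1000 mL/L × 1.11 g/mL = 840.3 g.
(b) Available chlorine delivered: 840.3 g × 0.147 = 123.5 g as Cl₂.
(b) Concentration rise: 123.5 g / 92,300 L = 1.338 mg/L = 1.34 ppm.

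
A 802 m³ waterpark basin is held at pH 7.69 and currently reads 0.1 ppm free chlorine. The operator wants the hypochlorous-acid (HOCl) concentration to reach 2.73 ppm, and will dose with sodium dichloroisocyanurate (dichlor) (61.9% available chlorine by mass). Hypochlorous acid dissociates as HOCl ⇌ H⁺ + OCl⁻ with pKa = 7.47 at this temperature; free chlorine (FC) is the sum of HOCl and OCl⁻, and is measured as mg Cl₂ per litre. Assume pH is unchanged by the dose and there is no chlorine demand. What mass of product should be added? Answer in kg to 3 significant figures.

Volume: 802 m³ = 802,000 L.
[OCl⁻]/[HOCl] = 10^(pH − pKa) = 10^(7.69 − 7.47) = 1.66; fraction as HOCl = 1/(1 + 1.66) = 0.376.
Free chlorine required for 2.73 ppm HOCl: 2.73 / 0.376 = 7.261 ppm.
FC to add: 7.261 − 0.1 = 7.161 mg/L as Cl₂.
Cl₂ equivalent: 7.161 mg/L × 802,000 L = 5743 g.
Product at 61.9% available Cl: 5743 / 0.619 = 9278 g.

9.28 kg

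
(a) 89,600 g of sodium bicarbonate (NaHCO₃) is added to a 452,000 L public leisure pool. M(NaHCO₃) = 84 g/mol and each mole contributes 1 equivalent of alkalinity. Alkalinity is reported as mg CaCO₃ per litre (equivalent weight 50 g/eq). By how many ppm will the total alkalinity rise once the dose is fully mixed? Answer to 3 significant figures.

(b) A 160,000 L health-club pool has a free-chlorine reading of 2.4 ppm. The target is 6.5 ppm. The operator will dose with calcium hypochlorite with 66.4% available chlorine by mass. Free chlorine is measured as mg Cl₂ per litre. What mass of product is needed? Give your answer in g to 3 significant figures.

(a) Moles of NaHCO₃: 89,600 g ÷ 84 g/mol = 1067 mol → 1067 eq of alkalinity.
(a) As CaCO₃: 1067 eq × 50 g/eq = 53,330 g.
(a) Rise: 53,330 g / 452,000 L × 1000 = 118 mg/L.

(b) Chlorine deficit: 6.5 − 2.4 = 4.1 ppm = 4.1 mg/L as Cl₂.
(b) Cl₂ equivalent needed: 4.1 mg/L × 160,000 L = 656,000 mg = 656 g.
(b) Product at 66.4% available chlorine: 656 / 0.664 = 988 g.

(a) 118 ppm; (b) 988 g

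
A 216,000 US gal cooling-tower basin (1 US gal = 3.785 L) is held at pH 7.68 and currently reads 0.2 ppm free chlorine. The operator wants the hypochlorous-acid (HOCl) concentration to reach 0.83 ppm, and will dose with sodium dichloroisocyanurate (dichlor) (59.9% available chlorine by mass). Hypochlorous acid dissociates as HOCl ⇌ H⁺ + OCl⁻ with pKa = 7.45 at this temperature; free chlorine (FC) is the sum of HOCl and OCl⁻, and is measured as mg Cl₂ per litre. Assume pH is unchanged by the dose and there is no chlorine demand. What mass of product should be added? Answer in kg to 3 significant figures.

Volume: 216,000 US gal × 3.785 L/gal = 817,560 L.
[OCl⁻]/[HOCl] = 10^(pH − pKa) = 10^(7.68 − 7.45) = 1.698; fraction as HOCl = 1/(1 + 1.698) = 0.3706.
Free chlorine required for 0.83 ppm HOCl: 0.83 / 0.3706 = 2.24 ppm.
FC to add: 2.24 − 0.2 = 2.04 mg/L as Cl₂.
Cl₂ equivalent: 2.04 mg/L × 817,560 L = 1667 g.
Product at 59.9% available Cl: 1667 / 0.599 = 2784 g.

2.78 kg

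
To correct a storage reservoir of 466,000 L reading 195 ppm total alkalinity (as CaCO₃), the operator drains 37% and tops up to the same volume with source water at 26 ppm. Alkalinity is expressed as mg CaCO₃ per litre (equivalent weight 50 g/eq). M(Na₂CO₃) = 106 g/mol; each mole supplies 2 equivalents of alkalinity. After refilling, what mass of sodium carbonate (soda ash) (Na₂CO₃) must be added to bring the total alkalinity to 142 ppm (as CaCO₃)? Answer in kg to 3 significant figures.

4.71 kg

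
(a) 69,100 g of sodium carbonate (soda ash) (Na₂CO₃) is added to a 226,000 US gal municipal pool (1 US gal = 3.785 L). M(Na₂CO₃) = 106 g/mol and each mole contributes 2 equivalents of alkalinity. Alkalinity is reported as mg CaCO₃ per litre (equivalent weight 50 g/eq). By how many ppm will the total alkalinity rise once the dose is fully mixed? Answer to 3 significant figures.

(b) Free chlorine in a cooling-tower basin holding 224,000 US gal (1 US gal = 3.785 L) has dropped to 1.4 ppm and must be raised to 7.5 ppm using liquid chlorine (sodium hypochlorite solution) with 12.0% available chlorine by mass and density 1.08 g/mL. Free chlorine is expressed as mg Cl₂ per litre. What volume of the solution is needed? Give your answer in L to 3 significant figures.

(a) 76.2 ppm; (b) 39.9 L

(a) Volume: 226,000 US gal × 3.785 L/gal = 855,410 L.
(a) Moles of Na₂CO₃: 69,100 g ÷ 106 g/mol = 651.9 mol → 1304 eq of alkalinity.
(a) As CaCO₃: 1304 eq × 50 g/eq = 65,190 g.
(a) Rise: 65,190 g / 855,410 L × 1000 = 76.21 mg/L.

(b) Volume: 224,000 US gal × 3.785 L/gal = 847,840 L.
(b) Chlorine deficit: 7.5 − 1.4 = 6.1 ppm = 6.1 mg/L as Cl₂.
(b) Cl₂ equivalent needed: 6.1 mg/L × 847,840 L = 5,172,000 mg = 5172 g.
(b) Product at 12.0% available chlorine: 5172 / 0.12 = 43,100 g.
(b) Volume at density 1.08 g/mL: 43,100 g ÷ 1.08 g/mL = 39,910 mL.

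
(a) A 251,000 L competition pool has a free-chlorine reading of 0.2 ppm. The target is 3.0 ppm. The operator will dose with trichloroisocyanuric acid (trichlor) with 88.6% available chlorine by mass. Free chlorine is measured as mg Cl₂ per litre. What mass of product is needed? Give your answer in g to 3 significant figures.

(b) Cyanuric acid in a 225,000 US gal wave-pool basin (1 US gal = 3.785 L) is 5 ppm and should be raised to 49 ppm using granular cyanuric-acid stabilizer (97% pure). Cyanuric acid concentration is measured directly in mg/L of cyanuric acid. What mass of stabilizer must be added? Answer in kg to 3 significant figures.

(a) 793 g; (b) 38.6 kg

(a) Chlorine deficit: 3.0 − 0.2 = 2.8 ppm = 2.8 mg/L as Cl₂.
(a) Cl₂ equivalent needed: 2.8 mg/L × 251,000 L = 702,800 mg = 702.8 g.
(a) Product at 88.6% available chlorine: 702.8 / 0.886 = 793.2 g.

(b) Volume: 225,000 US gal × 3.785 L/gal = 851,625 L.
(b) CYA to add: (49 − 5) = 44 mg/L × 851,625 L = 37,470 g cyanuric acid.
(b) At 97% purity: 37,470 / 0.97 = 38,630 g product.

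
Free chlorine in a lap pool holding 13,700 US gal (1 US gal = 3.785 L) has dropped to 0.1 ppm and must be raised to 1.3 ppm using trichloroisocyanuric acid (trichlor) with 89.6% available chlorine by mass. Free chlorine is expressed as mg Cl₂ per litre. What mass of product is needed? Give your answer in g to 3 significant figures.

Volume: 13,700 US gal × 3.785 L/gal = 51,854 L.
Chlorine deficit: 1.3 − 0.1 = 1.2 ppm = 1.2 mg/L as Cl₂.
Cl₂ equivalent needed: 1.2 mg/L × 51,854 L = 62,230 mg = 62.23 g.
Product at 89.6% available chlorine: 62.23 / 0.896 = 69.45 g.

69.4 g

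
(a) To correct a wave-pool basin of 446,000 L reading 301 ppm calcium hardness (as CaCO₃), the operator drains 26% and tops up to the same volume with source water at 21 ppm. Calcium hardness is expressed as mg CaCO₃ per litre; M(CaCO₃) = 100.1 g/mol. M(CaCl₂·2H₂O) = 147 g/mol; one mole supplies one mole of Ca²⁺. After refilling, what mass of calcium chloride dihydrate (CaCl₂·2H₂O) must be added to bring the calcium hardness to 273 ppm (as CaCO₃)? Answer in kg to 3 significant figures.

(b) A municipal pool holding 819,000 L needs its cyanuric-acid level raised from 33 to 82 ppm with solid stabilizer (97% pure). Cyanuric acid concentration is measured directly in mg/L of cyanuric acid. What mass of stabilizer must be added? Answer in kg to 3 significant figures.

(a) After draining 26% and refilling: 301 × 0.74 + 21 × 0.26 = 228.2 ppm.
(a) Deficit to target: 273 − 228.2 = 44.8 mg/L.
(a) As CaCO₃: 44.8 mg/L × 446,000 L = 19,980 g; ÷ 100.1 = 199.6 mol Ca²⁺.
(a) Mass: 199.6 × 147 = 29,340 g.

(b) CYA to add: (82 − 33) = 49 mg/L × 819,000 L = 40,130 g cyanuric acid.
(b) At 97% purity: 40,130 / 0.97 = 41,370 g product.

(a) 29.3 kg; (b) 41.4 kg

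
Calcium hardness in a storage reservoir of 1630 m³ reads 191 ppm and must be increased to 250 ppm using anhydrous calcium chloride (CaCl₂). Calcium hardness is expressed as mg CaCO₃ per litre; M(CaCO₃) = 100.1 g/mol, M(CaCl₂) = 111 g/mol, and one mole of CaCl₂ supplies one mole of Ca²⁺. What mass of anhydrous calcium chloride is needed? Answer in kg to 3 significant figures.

Volume: 1630 m³ = 1,630,000 L.
Hardness to add: (250 − 191) = 59 mg/L as CaCO₃ × 1,630,000 L = 96,170 g as CaCO₃.
Moles of Ca²⁺ (1 mol Ca²⁺ ≡ 1 mol CaCO₃): 96,170 / 100.1 g/mol = 960.7 mol.
Mass of CaCl₂: 960.7 × 111 = 106,600 g.

107 kg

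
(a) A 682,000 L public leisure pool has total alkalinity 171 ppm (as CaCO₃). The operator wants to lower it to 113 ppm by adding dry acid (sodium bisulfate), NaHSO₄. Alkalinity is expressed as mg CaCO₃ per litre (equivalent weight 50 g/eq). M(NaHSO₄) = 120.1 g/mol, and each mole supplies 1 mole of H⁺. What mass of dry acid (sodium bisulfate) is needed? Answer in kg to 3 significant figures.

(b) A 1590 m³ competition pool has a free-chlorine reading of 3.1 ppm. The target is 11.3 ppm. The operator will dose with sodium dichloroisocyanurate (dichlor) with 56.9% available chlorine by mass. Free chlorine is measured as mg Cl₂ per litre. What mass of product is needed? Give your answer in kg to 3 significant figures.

(a) Alkalinity to neutralize: (171 − 113) = 58 mg/L as CaCO₃ × 682,000 L = 39,560 g as CaCO₃.
(a) Equivalents of H⁺ required: 39,560 ÷ 50 g/eq = 791.1 eq = 791.1 mol NaHSO₄.
(a) Mass of NaHSO₄: 791.1 × 120.1 = 95,010 g.

(b) Volume: 1590 m³ = 1,590,000 L.
(b) Chlorine deficit: 11.3 − 3.1 = 8.2 ppm = 8.2 mg/L as Cl₂.
(b) Cl₂ equivalent needed: 8.2 mg/L × 1,590,000 L = 13,040,000 mg = 13,040 g.
(b) Product at 56.9% available chlorine: 13,040 / 0.569 = 22,910 g.

(a) 95.0 kg; (b) 22.9 kg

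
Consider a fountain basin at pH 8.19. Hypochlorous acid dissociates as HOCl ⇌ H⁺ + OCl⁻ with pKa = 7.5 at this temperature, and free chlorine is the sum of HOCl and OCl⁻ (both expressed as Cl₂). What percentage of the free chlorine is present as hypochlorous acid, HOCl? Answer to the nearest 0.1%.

17.0%

[OCl⁻]/[HOCl] = 10^(pH − pKa) = 10^(8.19 − 7.5) = 10^0.69 = 4.898.
Fraction as HOCl = 1 / (1 + 4.898) = 0.1696.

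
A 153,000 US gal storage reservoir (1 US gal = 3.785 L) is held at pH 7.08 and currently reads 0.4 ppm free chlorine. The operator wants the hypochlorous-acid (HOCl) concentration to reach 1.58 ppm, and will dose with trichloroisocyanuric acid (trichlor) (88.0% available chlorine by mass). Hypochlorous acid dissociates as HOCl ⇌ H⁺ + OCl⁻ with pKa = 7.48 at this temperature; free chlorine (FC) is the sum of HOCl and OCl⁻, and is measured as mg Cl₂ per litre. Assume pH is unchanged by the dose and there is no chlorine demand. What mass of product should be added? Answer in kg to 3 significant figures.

1.19 kg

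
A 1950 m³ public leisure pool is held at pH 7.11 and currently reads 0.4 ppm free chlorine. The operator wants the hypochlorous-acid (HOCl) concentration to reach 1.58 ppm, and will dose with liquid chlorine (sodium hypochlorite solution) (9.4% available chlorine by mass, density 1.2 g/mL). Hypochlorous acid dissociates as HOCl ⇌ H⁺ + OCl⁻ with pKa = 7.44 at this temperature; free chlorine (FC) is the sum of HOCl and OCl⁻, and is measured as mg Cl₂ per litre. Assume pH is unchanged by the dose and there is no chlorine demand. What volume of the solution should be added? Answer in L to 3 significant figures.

33.2 L

Volume: 1950 m³ = 1,950,000 L.
[OCl⁻]/[HOCl] = 10^(pH − pKa) = 10^(7.11 − 7.44) = 0.4677; fraction as HOCl = 1/(1 + 0.4677) = 0.6813.
Free chlorine required for 1.58 ppm HOCl: 1.58 / 0.6813 = 2.319 ppm.
FC to add: 2.319 − 0.4 = 1.919 mg/L as Cl₂.
Cl₂ equivalent: 1.919 mg/L × 1,950,000 L = 3742 g.
Product at 9.4% available Cl: 3742 / 0.094 = 39,810 g.
Volume: 39,810 g ÷ 1.2 g/mL = 33,170 mL.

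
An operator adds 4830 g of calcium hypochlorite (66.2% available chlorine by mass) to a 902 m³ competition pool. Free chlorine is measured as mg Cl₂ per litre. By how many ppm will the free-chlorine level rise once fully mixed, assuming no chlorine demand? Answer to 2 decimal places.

Volume: 902 m³ = 902,000 L.
Available chlorine delivered: 4830 g × 0.662 = 3197 g as Cl₂.
Concentration rise: 3197 g / 902,000 L = 3.545 mg/L = 3.54 ppm.

3.54 ppm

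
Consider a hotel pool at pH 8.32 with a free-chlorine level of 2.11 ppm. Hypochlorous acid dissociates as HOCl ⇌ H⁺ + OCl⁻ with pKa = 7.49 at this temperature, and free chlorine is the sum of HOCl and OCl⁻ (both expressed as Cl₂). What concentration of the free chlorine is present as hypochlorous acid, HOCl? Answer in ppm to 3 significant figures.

[OCl⁻]/[HOCl] = 10^(pH − pKa) = 10^(8.32 − 7.49) = 10^0.83 = 6.761.
Fraction as HOCl = 1 / (1 + 6.761) = 0.1289.
HOCl = 0.1289 × 2.11 ppm = 0.2719 ppm.

0.272 ppm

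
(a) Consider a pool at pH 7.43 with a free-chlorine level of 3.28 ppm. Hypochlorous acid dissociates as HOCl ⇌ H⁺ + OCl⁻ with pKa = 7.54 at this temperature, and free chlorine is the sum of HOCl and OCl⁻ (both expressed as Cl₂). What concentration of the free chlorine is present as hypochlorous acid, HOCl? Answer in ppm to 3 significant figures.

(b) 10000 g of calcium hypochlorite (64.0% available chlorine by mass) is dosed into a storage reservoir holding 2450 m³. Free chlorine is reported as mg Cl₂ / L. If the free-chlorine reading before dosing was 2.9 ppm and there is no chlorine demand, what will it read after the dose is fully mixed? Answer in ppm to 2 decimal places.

(a) [OCl⁻]/[HOCl] = 10^(pH − pKa) = 10^(7.43 − 7.54) = 10^-0.11 = 0.7762.
(a) Fraction as HOCl = 1 / (1 + 0.7762) = 0.563.
(a) HOCl = 0.563 × 3.28 ppm = 1.847 ppm.

(b) Volume: 2450 m³ = 2,450,000 L.
(b) Available chlorine delivered: 10,000 g × 0.64 = 6400 g as Cl₂.
(b) Concentration rise: 6400 g / 2,450,000 L = 2.612 mg/L = 2.61 ppm.
(b) Final FC: 2.9 + 2.61 = 5.51 ppm.

(a) 1.85 ppm; (b) 5.51 ppm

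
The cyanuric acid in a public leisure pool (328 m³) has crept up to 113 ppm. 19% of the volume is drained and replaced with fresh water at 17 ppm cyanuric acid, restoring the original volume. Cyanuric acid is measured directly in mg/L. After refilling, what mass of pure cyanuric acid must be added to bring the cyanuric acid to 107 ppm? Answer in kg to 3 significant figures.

Volume: 328 m³ = 328,000 L.
After draining 19% and refilling: 113 × 0.81 + 17 × 0.19 = 94.76 ppm.
Deficit to target: 107 − 94.76 = 12.24 mg/L.
Mass: 12.24 mg/L × 328,000 L = 4015 g cyanuric acid.

4.01 kg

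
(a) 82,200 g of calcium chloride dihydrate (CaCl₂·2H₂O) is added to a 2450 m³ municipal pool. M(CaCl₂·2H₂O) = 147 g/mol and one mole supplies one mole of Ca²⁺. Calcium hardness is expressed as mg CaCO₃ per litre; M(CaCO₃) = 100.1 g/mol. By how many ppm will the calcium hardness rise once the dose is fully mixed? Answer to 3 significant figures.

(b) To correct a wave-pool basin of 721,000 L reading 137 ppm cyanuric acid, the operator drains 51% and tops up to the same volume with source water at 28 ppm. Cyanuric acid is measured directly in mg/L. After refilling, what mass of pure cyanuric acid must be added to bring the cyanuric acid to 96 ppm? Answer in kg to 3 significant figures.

(a) 22.8 ppm; (b) 10.5 kg

(a) Volume: 2450 m³ = 2,450,000 L.
(a) Moles of Ca²⁺: 82,200 g ÷ 147 g/mol = 559.2 mol.
(a) As CaCO₃: 559.2 mol × 100.1 g/mol = 55,970 g.
(a) Rise: 55,970 g / 2,450,000 L × 1000 = 22.85 mg/L.

(b) After draining 51% and refilling: 137 × 0.49 + 28 × 0.51 = 81.41 ppm.
(b) Deficit to target: 96 − 81.41 = 14.59 mg/L.
(b) Mass: 14.59 mg/L × 721,000 L = 10,520 g cyanuric acid.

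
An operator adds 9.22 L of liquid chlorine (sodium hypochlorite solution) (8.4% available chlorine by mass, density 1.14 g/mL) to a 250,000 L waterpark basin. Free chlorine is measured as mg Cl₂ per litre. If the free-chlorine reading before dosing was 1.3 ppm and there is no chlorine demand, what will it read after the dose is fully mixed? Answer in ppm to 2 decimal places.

4.83 ppm

Mass of solution: 9.22 L × 1000 mL/L × 1.14 g/mL = 10,510 g.
Available chlorine delivered: 10,510 g × 0.084 = 882.9 g as Cl₂.
Concentration rise: 882.9 g / 250,000 L = 3.532 mg/L = 3.53 ppm.
Final FC: 1.3 + 3.53 = 4.83 ppm.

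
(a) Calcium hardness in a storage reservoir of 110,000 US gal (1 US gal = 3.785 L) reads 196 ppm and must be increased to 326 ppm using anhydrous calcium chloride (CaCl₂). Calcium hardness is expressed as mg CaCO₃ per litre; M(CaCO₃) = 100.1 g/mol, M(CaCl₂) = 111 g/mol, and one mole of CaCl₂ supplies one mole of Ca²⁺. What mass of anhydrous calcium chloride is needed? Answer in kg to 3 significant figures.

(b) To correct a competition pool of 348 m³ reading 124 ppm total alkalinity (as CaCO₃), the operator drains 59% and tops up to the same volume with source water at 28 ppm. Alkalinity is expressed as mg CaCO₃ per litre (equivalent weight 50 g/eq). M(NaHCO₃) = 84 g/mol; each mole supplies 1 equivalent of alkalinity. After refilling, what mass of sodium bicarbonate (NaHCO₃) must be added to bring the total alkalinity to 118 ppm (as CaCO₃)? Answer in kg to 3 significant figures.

(a) 60.0 kg; (b) 29.6 kg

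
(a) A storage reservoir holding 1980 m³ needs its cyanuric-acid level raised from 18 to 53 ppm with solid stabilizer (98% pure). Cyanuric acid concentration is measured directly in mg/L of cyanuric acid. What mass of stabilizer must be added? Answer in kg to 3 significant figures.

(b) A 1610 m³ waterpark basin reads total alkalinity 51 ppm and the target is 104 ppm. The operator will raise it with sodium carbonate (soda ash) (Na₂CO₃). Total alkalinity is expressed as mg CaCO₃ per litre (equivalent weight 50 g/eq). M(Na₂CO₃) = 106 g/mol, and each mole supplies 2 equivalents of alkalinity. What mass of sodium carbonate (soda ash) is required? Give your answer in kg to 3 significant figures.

(a) Volume: 1980 m³ = 1,980,000 L.
(a) CYA to add: (53 − 18) = 35 mg/L × 1,980,000 L = 69,300 g cyanuric acid.
(a) At 98% purity: 69,300 / 0.98 = 70,710 g product.

(b) Volume: 1610 m³ = 1,610,000 L.
(b) Alkalinity to add: (104 − 51) = 53 mg/L as CaCO₃ × 1,610,000 L = 85,330 g as CaCO₃.
(b) Equivalents: 85,330 g ÷ 50 g/eq = 1707 eq.
(b) Each mole of Na₂CO₃ supplies 2 eq, so 1707 / 2 = 853.3 mol.
(b) Mass: 853.3 mol × 106 g/mol = 90,450 g.

(a) 70.7 kg; (b) 90.4 kg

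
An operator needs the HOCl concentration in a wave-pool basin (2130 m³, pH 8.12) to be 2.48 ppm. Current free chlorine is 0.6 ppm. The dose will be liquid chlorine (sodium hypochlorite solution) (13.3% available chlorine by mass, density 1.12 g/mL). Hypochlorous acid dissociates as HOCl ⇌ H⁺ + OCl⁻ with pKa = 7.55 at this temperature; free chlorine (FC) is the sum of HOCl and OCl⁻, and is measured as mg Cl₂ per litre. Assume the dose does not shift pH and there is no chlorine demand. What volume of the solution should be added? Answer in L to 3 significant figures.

Volume: 2130 m³ = 2,130,000 L.
[OCl⁻]/[HOCl] = 10^(pH − pKa) = 10^(8.12 − 7.55) = 3.715; fraction as HOCl = 1/(1 + 3.715) = 0.2121.
Free chlorine required for 2.48 ppm HOCl: 2.48 / 0.2121 = 11.69 ppm.
FC to add: 11.69 − 0.6 = 11.09 mg/L as Cl₂.
Cl₂ equivalent: 11.09 mg/L × 2,130,000 L = 23,630 g.
Product at 13.3% available Cl: 23,630 / 0.133 = 177,700 g.
Volume: 177,700 g ÷ 1.12 g/mL = 158,600 mL.

159 L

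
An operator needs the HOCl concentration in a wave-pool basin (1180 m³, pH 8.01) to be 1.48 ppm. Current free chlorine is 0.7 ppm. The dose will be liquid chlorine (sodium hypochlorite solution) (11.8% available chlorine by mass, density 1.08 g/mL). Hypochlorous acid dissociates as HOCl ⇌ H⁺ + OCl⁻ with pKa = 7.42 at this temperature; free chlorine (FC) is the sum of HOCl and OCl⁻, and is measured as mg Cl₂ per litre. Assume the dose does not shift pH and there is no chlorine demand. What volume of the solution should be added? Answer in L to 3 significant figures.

60.5 L

Volume: 1180 m³ = 1,180,000 L.
[OCl⁻]/[HOCl] = 10^(pH − pKa) = 10^(8.01 − 7.42) = 3.89; fraction as HOCl = 1/(1 + 3.89) = 0.2045.
Free chlorine required for 1.48 ppm HOCl: 1.48 / 0.2045 = 7.238 ppm.
FC to add: 7.238 − 0.7 = 6.538 mg/L as Cl₂.
Cl₂ equivalent: 6.538 mg/L × 1,180,000 L = 7715 g.
Product at 11.8% available Cl: 7715 / 0.118 = 65,380 g.
Volume: 65,380 g ÷ 1.08 g/mL = 60,540 mL.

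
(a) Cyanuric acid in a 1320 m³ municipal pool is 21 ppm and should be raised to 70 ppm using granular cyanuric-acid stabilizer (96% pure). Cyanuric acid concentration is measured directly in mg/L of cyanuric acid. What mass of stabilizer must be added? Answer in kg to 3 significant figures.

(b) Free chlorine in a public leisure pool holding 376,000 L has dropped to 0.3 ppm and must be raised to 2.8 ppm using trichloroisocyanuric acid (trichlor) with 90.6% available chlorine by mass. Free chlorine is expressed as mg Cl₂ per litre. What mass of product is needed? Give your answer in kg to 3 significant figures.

(a) 67.4 kg; (b) 1.04 kg

(a) Volume: 1320 m³ = 1,320,000 L.
(a) CYA to add: (70 − 21) = 49 mg/L × 1,320,000 L = 64,680 g cyanuric acid.
(a) At 96% purity: 64,680 / 0.96 = 67,380 g product.

(b) Chlorine deficit: 2.8 − 0.3 = 2.5 ppm = 2.5 mg/L as Cl₂.
(b) Cl₂ equivalent needed: 2.5 mg/L × 376,000 L = 940,000 mg = 940 g.
(b) Product at 90.6% available chlorine: 940 / 0.906 = 1038 g.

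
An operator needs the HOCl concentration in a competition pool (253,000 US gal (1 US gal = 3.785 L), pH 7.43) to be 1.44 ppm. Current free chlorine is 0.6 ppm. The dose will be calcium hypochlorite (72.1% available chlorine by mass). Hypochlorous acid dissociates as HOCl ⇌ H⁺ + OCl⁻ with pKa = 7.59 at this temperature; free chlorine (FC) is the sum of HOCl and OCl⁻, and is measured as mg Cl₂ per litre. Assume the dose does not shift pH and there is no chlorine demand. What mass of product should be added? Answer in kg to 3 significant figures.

2.44 kg

Volume: 253,000 US gal × 3.785 L/gal = 957,605 L.
[OCl⁻]/[HOCl] = 10^(pH − pKa) = 10^(7.43 − 7.59) = 0.6918; fraction as HOCl = 1/(1 + 0.6918) = 0.5911.
Free chlorine required for 1.44 ppm HOCl: 1.44 / 0.5911 = 2.436 ppm.
FC to add: 2.436 − 0.6 = 1.836 mg/L as Cl₂.
Cl₂ equivalent: 1.836 mg/L × 957,605 L = 1758 g.
Product at 72.1% available Cl: 1758 / 0.721 = 2439 g.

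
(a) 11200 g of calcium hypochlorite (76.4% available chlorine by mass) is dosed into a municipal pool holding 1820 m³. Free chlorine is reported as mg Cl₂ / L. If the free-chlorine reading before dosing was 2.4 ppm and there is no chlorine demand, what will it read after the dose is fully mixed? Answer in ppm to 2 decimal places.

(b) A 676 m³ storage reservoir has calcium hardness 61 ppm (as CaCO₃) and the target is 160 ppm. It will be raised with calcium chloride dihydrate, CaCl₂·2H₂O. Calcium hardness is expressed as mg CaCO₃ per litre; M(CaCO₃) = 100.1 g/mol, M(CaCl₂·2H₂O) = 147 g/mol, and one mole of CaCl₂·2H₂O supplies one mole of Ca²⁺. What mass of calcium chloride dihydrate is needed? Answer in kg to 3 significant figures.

(a) 7.10 ppm; (b) 98.3 kg

(a) Volume: 1820 m³ = 1,820,000 L.
(a) Available chlorine delivered: 11,200 g × 0.764 = 8557 g as Cl₂.
(a) Concentration rise: 8557 g / 1,820,000 L = 4.702 mg/L = 4.70 ppm.
(a) Final FC: 2.4 + 4.70 = 7.10 ppm.

(b) Volume: 676 m³ = 676,000 L.
(b) Hardness to add: (160 − 61) = 99 mg/L as CaCO₃ × 676,000 L = 66,920 g as CaCO₃.
(b) Moles of Ca²⁺ (1 mol Ca²⁺ ≡ 1 mol CaCO₃): 66,920 / 100.1 g/mol = 668.6 mol.
(b) Mass of CaCl₂·2H₂O: 668.6 × 147 = 98,280 g.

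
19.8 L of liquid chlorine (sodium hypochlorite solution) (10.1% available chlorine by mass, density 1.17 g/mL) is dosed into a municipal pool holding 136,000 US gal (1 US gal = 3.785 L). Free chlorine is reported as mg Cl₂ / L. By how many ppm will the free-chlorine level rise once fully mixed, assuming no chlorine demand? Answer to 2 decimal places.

4.55 ppm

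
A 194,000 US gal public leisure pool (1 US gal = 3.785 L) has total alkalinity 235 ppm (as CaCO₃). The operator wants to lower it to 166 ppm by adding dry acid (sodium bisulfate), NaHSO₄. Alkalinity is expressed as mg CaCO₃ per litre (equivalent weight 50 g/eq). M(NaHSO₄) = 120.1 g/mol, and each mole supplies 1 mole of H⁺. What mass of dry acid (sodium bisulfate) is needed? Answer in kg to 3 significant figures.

122 kg

Volume: 194,000 US gal × 3.785 L/gal = 734,290 L.
Alkalinity to neutralize: (235 − 166) = 69 mg/L as CaCO₃ × 734,290 L = 50,670 g as CaCO₃.
Equivalents of H⁺ required: 50,670 ÷ 50 g/eq = 1013 eq = 1013 mol NaHSO₄.
Mass of NaHSO₄: 1013 × 120.1 = 121,700 g.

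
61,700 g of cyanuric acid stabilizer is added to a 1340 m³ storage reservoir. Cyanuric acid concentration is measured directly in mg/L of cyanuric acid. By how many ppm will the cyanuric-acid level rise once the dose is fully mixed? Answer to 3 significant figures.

Volume: 1340 m³ = 1,340,000 L.
Rise: 61,700 g / 1,340,000 L × 1000 = 46.04 mg/L.

46.0 ppm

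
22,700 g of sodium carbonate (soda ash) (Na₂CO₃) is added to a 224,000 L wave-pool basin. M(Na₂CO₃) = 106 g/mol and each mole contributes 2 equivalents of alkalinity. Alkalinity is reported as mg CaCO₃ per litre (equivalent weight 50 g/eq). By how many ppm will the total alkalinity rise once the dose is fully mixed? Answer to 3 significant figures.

95.6 ppm

Moles of Na₂CO₃: 22,700 g ÷ 106 g/mol = 214.2 mol → 428.3 eq of alkalinity.
As CaCO₃: 428.3 eq × 50 g/eq = 21,420 g.
Rise: 21,420 g / 224,000 L × 1000 = 95.6 mg/L.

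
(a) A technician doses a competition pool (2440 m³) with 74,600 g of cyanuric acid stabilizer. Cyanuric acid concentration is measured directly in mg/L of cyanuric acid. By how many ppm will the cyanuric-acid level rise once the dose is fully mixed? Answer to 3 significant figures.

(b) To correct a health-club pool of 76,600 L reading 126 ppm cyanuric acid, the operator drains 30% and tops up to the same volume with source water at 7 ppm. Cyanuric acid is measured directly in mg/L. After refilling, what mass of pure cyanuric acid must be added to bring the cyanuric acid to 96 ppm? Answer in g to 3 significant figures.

(a) Volume: 2440 m³ = 2,440,000 L.
(a) Rise: 74,600 g / 2,440,000 L × 1000 = 30.57 mg/L.

(b) After draining 30% and refilling: 126 × 0.70 + 7 × 0.30 = 90.3 ppm.
(b) Deficit to target: 96 − 90.3 = 5.7 mg/L.
(b) Mass: 5.7 mg/L × 76,600 L = 436.6 g cyanuric acid.

(a) 30.6 ppm; (b) 437 g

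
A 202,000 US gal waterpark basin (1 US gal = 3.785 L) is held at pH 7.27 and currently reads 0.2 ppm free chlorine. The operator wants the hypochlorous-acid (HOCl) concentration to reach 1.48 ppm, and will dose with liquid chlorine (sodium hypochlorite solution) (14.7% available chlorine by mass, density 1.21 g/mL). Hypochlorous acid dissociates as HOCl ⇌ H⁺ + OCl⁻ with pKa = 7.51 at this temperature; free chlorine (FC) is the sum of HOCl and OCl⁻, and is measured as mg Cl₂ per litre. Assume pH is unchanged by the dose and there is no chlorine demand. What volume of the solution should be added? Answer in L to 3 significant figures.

9.16 L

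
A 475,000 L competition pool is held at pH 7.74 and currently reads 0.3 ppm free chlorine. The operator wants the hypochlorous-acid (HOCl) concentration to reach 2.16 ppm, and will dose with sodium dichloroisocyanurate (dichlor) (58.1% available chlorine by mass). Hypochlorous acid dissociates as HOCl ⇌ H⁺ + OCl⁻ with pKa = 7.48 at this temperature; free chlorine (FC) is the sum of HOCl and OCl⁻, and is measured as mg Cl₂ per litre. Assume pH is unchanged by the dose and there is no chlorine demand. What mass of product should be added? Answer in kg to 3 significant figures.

4.73 kg

[OCl⁻]/[HOCl] = 10^(pH − pKa) = 10^(7.74 − 7.48) = 1.82; fraction as HOCl = 1/(1 + 1.82) = 0.3546.
Free chlorine required for 2.16 ppm HOCl: 2.16 / 0.3546 = 6.091 ppm.
FC to add: 6.091 − 0.3 = 5.791 mg/L as Cl₂.
Cl₂ equivalent: 5.791 mg/L × 475,000 L = 2751 g.
Product at 58.1% available Cl: 2751 / 0.581 = 4734 g.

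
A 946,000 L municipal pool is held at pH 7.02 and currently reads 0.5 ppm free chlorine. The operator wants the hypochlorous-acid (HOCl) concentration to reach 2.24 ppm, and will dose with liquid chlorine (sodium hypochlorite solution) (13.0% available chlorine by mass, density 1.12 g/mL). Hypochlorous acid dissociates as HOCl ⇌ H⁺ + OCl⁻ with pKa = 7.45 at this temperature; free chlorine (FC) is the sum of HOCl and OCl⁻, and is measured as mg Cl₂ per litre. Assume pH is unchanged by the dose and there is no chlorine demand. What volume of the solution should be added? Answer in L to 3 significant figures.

[OCl⁻]/[HOCl] = 10^(pH − pKa) = 10^(7.02 − 7.45) = 0.3715; fraction as HOCl = 1/(1 + 0.3715) = 0.7291.
Free chlorine required for 2.24 ppm HOCl: 2.24 / 0.7291 = 3.072 ppm.
FC to add: 3.072 − 0.5 = 2.572 mg/L as Cl₂.
Cl₂ equivalent: 2.572 mg/L × 946,000 L = 2433 g.
Product at 13.0% available Cl: 2433 / 0.13 = 18,720 g.
Volume: 18,720 g ÷ 1.12 g/mL = 16,710 mL.

16.7 L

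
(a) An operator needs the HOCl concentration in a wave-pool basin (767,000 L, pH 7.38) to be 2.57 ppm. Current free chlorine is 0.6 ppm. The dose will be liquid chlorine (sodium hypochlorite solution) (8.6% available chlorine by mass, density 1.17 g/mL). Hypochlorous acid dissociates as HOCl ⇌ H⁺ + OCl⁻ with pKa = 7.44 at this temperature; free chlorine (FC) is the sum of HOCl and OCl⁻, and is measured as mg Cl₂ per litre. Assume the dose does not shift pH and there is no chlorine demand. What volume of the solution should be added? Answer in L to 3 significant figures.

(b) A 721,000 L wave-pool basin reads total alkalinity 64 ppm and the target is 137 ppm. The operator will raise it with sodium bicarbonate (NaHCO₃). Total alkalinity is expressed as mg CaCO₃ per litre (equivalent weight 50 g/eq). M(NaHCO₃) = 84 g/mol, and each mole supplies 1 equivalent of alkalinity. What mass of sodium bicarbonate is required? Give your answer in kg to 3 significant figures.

(a) 32.1 L; (b) 88.4 kg

(a) [OCl⁻]/[HOCl] = 10^(pH − pKa) = 10^(7.38 − 7.44) = 0.871; fraction as HOCl = 1/(1 + 0.871) = 0.5345.
(a) Free chlorine required for 2.57 ppm HOCl: 2.57 / 0.5345 = 4.808 ppm.
(a) FC to add: 4.808 − 0.6 = 4.208 mg/L as Cl₂.
(a) Cl₂ equivalent: 4.208 mg/L × 767,000 L = 3228 g.
(a) Product at 8.6% available Cl: 3228 / 0.086 = 37,530 g.
(a) Volume: 37,530 g ÷ 1.17 g/mL = 32,080 mL.

(b) Alkalinity to add: (137 − 64) = 73 mg/L as CaCO₃ × 721,000 L = 52,630 g as CaCO₃.
(b) Equivalents: 52,630 g ÷ 50 g/eq = 1053 eq.
(b) NaHCO₃ supplies 1 eq per mole → 1053 mol.
(b) Mass: 1053 mol × 84 g/mol = 88,420 g.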